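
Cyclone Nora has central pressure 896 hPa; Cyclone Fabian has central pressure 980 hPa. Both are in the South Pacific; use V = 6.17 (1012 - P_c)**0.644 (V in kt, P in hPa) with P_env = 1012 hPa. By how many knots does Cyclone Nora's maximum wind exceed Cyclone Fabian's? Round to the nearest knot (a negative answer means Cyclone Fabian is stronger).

Cyclone Nora: ΔP = 116; V ≈ 6.17 × 116^0.644 ≈ 131.76 kt.
Cyclone Fabian: ΔP = 32; V ≈ 6.17 × 32^0.644 ≈ 57.49 kt.
Difference ≈ 131.76 − 57.49 = 74.27 → 74 kt.

74 kt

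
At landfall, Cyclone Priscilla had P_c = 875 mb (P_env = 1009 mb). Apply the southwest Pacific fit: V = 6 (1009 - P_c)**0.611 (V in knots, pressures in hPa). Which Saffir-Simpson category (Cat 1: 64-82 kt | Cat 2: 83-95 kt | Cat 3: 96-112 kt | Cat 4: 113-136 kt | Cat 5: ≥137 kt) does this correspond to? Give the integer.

4

ΔP = 1009 − 875 = 134 mb.
V ≈ 6 × 134^0.611 = 6 × 19.94 ≈ 120 kt.
120 kt falls in the Category 4 band.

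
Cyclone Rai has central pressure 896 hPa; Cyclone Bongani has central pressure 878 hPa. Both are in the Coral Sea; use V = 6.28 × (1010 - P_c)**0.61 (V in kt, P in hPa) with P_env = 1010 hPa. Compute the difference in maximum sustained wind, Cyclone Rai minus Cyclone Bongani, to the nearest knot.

Cyclone Rai: ΔP = 114; V ≈ 6.28 × 114^0.61 ≈ 112.89 kt.
Cyclone Bongani: ΔP = 132; V ≈ 6.28 × 132^0.61 ≈ 123.46 kt.
Difference ≈ 112.89 − 123.46 = -10.57 → -11 kt.

-11 kt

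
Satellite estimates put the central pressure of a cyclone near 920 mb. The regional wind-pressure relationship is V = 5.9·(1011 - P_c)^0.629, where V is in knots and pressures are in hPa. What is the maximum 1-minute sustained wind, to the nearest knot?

ΔP = 1011 − 920 = 91 mb.
91^0.629 ≈ 17.070.
V ≈ 5.9 × 17.070 ≈ 100.7 kt.

101 kt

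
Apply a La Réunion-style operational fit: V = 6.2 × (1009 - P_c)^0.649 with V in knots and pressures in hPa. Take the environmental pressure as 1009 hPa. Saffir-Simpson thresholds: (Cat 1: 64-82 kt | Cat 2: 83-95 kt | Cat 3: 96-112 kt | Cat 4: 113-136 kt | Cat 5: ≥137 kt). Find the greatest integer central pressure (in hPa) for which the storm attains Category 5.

Category 5 begins at V = 137 kt.
Required ΔP = (137/6.2)^(1/0.649) = 22.097^1.541 ≈ 117.87 hPa.
P_c ≤ 1009 − 117.87 = 891.13, so the highest integer P_c is 891 hPa.

891 hPa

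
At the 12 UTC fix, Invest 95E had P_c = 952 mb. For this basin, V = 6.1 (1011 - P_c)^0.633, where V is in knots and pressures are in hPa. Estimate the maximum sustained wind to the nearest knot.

ΔP = 1011 − 952 = 59 mb.
59^0.633 ≈ 13.211.
V ≈ 6.1 × 13.211 ≈ 80.6 kt.

81 kt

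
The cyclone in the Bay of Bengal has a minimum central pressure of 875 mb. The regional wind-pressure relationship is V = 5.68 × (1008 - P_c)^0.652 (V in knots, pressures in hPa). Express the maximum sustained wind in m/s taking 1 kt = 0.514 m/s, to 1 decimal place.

70.8 m/s

ΔP = 1008 − 875 = 133 mb.
V ≈ 5.68 × 133^0.652 = 5.68 × 24.252 ≈ 137.753 kt.
137.753 × 0.514 ≈ 70.80 m/s → 70.8 m/s.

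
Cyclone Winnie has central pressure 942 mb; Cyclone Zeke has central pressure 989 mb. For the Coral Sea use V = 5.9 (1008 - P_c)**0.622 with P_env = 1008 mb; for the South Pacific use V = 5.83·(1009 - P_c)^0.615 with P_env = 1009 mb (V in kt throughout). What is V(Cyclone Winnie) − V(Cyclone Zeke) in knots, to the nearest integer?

Cyclone Winnie: ΔP = 66; V ≈ 5.9 × 66^0.622 ≈ 79.91 kt.
Cyclone Zeke: ΔP = 20; V ≈ 5.83 × 20^0.615 ≈ 36.80 kt.
Difference ≈ 79.91 − 36.80 = 43.11 → 43 kt.

43 kt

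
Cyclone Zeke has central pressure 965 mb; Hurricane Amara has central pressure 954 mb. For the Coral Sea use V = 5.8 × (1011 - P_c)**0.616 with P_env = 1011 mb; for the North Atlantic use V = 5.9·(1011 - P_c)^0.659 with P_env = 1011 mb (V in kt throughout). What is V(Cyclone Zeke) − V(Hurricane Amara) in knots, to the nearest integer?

Cyclone Zeke: ΔP = 46; V ≈ 5.8 × 46^0.616 ≈ 61.33 kt.
Hurricane Amara: ΔP = 57; V ≈ 5.9 × 57^0.659 ≈ 84.72 kt.
Difference ≈ 61.33 − 84.72 = -23.39 → -23 kt.

-23 kt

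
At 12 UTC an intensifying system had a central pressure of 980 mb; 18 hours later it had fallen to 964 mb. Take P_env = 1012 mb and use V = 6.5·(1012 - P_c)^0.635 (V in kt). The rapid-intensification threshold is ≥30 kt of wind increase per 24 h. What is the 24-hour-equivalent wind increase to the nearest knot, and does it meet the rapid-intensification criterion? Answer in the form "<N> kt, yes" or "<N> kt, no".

V₁: ΔP = 32, V ≈ 6.5 × 32^0.635 ≈ 58.71 kt.
V₂: ΔP = 48, V ≈ 6.5 × 48^0.635 ≈ 75.95 kt.
ΔV over 18 h = 17.24 kt → 24 h equivalent = 17.24 × 24/18 ≈ 22.99 kt.
23 kt < 30 kt ⇒ not rapid intensification.

23 kt, no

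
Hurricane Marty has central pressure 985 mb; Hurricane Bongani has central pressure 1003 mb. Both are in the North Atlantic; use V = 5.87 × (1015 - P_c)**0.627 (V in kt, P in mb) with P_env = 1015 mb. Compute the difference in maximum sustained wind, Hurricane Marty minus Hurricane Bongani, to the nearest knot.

Hurricane Marty: ΔP = 30; V ≈ 5.87 × 30^0.627 ≈ 49.52 kt.
Hurricane Bongani: ΔP = 12; V ≈ 5.87 × 12^0.627 ≈ 27.88 kt.
Difference ≈ 49.52 − 27.88 = 21.64 → 22 kt.

22 kt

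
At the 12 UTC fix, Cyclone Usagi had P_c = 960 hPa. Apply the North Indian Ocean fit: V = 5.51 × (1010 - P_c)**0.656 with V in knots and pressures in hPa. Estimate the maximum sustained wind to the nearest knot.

72 kt

ΔP = 1010 − 960 = 50 hPa.
50^0.656 ≈ 13.017.
V ≈ 5.51 × 13.017 ≈ 71.7 kt.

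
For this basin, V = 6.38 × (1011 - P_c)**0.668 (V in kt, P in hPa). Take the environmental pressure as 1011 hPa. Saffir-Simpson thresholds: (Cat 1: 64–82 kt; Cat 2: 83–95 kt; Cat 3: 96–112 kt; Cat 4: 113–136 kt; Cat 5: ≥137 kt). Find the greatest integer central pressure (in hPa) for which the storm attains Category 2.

Category 2 begins at V = 83 kt.
Required ΔP = (83/6.38)^(1/0.668) = 13.009^1.497 ≈ 46.56 hPa.
P_c ≤ 1011 − 46.56 = 964.44, so the highest integer P_c is 964 hPa.

964 hPa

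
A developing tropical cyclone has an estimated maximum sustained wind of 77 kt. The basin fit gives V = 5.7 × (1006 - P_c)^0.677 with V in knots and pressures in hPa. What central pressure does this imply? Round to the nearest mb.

959 mb

ΔP = (V / 5.7)^(1/0.677) = (77/5.7)^1.477.
77/5.7 = 13.509; 13.509^1.477 ≈ 46.78 mb.
P_c = 1006 − 46.78 = 959.22 ≈ 959 mb.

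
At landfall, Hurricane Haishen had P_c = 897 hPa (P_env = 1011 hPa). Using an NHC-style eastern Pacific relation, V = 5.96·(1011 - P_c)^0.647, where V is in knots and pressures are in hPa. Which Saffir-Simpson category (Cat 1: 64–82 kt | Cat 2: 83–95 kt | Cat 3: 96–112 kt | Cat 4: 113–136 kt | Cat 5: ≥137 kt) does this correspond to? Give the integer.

ΔP = 1011 − 897 = 114 hPa.
V ≈ 5.96 × 114^0.647 = 5.96 × 21.42 ≈ 128 kt.
128 kt falls in the Category 4 band.

4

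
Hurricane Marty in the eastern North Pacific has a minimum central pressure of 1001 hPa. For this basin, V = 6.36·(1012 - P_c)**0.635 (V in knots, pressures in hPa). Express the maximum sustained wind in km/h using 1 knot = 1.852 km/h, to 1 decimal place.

54.0 km/h

ΔP = 1012 − 1001 = 11 hPa.
V ≈ 6.36 × 11^0.635 = 6.36 × 4.584 ≈ 29.157 kt.
29.157 × 1.852 ≈ 54.00 km/h → 54.0 km/h.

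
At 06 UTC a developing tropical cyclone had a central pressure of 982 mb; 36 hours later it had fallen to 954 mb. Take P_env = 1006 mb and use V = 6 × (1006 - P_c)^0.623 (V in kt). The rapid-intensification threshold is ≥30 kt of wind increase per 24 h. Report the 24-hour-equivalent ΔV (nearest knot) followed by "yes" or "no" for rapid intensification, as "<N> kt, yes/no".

V₁: ΔP = 24, V ≈ 6 × 24^0.623 ≈ 43.45 kt.
V₂: ΔP = 52, V ≈ 6 × 52^0.623 ≈ 70.34 kt.
ΔV over 36 h = 26.89 kt → 24 h equivalent = 26.89 × 24/36 ≈ 17.93 kt.
18 kt < 30 kt ⇒ not rapid intensification.

18 kt, no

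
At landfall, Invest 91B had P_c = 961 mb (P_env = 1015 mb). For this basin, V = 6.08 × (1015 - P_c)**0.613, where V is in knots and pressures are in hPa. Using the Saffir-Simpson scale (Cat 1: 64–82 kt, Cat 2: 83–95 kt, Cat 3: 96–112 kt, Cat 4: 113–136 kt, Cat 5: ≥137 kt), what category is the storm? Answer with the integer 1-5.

1

ΔP = 1015 − 961 = 54 mb.
V ≈ 6.08 × 54^0.613 = 6.08 × 11.53 ≈ 70 kt.
70 kt falls in the Category 1 band.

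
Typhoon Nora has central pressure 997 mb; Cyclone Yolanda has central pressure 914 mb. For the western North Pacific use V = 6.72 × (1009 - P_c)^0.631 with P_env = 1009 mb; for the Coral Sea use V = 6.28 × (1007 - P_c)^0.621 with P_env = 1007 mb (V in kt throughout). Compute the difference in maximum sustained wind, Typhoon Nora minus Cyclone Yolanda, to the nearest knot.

Typhoon Nora: ΔP = 12; V ≈ 6.72 × 12^0.631 ≈ 32.24 kt.
Cyclone Yolanda: ΔP = 93; V ≈ 6.28 × 93^0.621 ≈ 104.81 kt.
Difference ≈ 32.24 − 104.81 = -72.57 → -73 kt.

-73 kt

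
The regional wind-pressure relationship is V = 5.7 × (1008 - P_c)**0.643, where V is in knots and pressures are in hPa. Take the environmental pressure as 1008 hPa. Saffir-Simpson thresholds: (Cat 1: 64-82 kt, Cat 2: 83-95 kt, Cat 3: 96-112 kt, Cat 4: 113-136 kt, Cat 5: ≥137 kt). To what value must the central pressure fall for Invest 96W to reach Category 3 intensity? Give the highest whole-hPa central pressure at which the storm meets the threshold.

Category 3 begins at V = 96 kt.
Required ΔP = (96/5.7)^(1/0.643) = 16.842^1.555 ≈ 80.78 hPa.
P_c ≤ 1008 − 80.78 = 927.22, so the highest integer P_c is 927 hPa.

927 hPa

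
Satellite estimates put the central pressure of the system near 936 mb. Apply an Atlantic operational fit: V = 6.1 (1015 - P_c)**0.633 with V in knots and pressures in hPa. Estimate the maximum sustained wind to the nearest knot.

97 kt

ΔP = 1015 − 936 = 79 mb.
79^0.633 ≈ 15.893.
V ≈ 6.1 × 15.893 ≈ 96.9 kt.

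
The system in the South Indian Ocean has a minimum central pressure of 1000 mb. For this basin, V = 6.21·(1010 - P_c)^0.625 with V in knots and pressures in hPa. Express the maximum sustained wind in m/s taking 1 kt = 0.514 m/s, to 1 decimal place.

13.5 m/s

ΔP = 1010 − 1000 = 10 mb.
V ≈ 6.21 × 10^0.625 = 6.21 × 4.217 ≈ 26.187 kt.
26.187 × 0.514 ≈ 13.46 m/s → 13.5 m/s.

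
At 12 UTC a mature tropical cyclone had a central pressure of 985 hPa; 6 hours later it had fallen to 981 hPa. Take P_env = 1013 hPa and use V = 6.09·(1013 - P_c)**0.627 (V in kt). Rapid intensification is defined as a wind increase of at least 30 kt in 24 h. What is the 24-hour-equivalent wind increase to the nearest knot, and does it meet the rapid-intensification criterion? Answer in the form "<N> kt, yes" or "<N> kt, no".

17 kt, no

V₁: ΔP = 28, V ≈ 6.09 × 28^0.627 ≈ 49.20 kt.
V₂: ΔP = 32, V ≈ 6.09 × 32^0.627 ≈ 53.50 kt.
ΔV over 6 h = 4.30 kt → 24 h equivalent = 4.30 × 24/6 ≈ 17.20 kt.
17 kt < 30 kt ⇒ not rapid intensification.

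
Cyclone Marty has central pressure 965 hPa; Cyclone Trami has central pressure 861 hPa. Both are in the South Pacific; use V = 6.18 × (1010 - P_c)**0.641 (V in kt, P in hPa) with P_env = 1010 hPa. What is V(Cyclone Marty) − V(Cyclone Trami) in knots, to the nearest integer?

Cyclone Marty: ΔP = 45; V ≈ 6.18 × 45^0.641 ≈ 70.91 kt.
Cyclone Trami: ΔP = 149; V ≈ 6.18 × 149^0.641 ≈ 152.76 kt.
Difference ≈ 70.91 − 152.76 = -81.85 → -82 kt.

-82 kt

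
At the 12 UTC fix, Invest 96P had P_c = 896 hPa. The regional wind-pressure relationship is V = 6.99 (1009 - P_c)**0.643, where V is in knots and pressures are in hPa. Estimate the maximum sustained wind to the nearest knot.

ΔP = 1009 − 896 = 113 hPa.
113^0.643 ≈ 20.899.
V ≈ 6.99 × 20.899 ≈ 146.1 kt.

146 kt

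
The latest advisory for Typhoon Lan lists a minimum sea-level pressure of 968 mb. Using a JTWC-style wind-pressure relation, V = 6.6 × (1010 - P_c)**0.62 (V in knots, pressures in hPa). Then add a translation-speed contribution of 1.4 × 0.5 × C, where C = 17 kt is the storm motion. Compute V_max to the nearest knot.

79 kt

ΔP = 1010 − 968 = 42 mb.
42^0.62 ≈ 10.149.
V ≈ 6.6 × 10.149 ≈ 67.0 kt.
Translation term: 1.4 × 0.5 × 17 = 11.9 kt.
Corrected V ≈ 78.9 kt → 79 kt.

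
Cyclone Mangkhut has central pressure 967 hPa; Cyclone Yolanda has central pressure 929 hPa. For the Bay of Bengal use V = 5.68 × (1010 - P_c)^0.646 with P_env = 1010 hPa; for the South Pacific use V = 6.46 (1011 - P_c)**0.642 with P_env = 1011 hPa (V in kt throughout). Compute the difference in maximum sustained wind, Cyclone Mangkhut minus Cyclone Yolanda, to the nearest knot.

Cyclone Mangkhut: ΔP = 43; V ≈ 5.68 × 43^0.646 ≈ 64.50 kt.
Cyclone Yolanda: ΔP = 82; V ≈ 6.46 × 82^0.642 ≈ 109.37 kt.
Difference ≈ 64.50 − 109.37 = -44.87 → -45 kt.

-45 kt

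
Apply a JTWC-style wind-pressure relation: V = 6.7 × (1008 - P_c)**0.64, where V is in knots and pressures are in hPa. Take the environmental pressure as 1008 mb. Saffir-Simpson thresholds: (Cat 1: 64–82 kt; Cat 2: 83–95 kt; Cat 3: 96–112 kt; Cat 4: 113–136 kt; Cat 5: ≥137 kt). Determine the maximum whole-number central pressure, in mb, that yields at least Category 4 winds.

Category 4 begins at V = 113 kt.
Required ΔP = (113/6.7)^(1/0.64) = 16.866^1.562 ≈ 82.64 mb.
P_c ≤ 1008 − 82.64 = 925.36, so the highest integer P_c is 925 mb.

925 mb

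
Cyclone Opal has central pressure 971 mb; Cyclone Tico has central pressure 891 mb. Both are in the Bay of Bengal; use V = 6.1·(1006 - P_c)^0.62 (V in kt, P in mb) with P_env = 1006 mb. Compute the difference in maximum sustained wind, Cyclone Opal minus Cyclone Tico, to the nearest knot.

Cyclone Opal: ΔP = 35; V ≈ 6.1 × 35^0.62 ≈ 55.29 kt.
Cyclone Tico: ΔP = 115; V ≈ 6.1 × 115^0.62 ≈ 115.60 kt.
Difference ≈ 55.29 − 115.60 = -60.31 → -60 kt.

-60 kt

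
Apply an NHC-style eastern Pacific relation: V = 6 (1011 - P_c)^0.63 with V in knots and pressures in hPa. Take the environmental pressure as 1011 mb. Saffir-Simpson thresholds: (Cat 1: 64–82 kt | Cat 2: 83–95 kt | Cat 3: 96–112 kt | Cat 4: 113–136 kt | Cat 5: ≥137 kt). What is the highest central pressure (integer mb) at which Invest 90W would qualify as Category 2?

946 mb

Category 2 begins at V = 83 kt.
Required ΔP = (83/6)^(1/0.63) = 13.833^1.587 ≈ 64.71 mb.
P_c ≤ 1011 − 64.71 = 946.29, so the highest integer P_c is 946 mb.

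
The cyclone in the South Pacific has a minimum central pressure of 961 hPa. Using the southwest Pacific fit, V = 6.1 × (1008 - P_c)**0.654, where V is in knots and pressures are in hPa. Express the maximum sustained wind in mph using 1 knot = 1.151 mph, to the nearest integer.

87 mph

ΔP = 1008 − 961 = 47 hPa.
V ≈ 6.1 × 47^0.654 = 6.1 × 12.404 ≈ 75.663 kt.
75.663 × 1.151 ≈ 87.09 mph → 87 mph.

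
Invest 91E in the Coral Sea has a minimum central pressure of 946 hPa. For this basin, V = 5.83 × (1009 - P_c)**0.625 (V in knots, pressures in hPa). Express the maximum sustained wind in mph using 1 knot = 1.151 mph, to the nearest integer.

89 mph

ΔP = 1009 − 946 = 63 hPa.
V ≈ 5.83 × 63^0.625 = 5.83 × 13.323 ≈ 77.671 kt.
77.671 × 1.151 ≈ 89.40 mph → 89 mph.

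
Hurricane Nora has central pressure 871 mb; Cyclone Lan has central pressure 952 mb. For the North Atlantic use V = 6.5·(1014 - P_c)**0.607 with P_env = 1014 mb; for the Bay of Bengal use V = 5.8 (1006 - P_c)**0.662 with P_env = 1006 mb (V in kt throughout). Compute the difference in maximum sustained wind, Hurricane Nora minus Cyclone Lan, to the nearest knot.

51 kt

Hurricane Nora: ΔP = 143; V ≈ 6.5 × 143^0.607 ≈ 132.19 kt.
Cyclone Lan: ΔP = 54; V ≈ 5.8 × 54^0.662 ≈ 81.33 kt.
Difference ≈ 132.19 − 81.33 = 50.86 → 51 kt.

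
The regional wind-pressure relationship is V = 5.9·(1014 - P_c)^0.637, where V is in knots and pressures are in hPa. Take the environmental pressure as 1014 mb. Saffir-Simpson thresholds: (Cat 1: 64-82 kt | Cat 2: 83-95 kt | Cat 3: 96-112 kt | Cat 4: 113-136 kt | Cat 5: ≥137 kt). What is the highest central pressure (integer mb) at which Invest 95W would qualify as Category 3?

Category 3 begins at V = 96 kt.
Required ΔP = (96/5.9)^(1/0.637) = 16.271^1.570 ≈ 79.75 mb.
P_c ≤ 1014 − 79.75 = 934.25, so the highest integer P_c is 934 mb.

934 mb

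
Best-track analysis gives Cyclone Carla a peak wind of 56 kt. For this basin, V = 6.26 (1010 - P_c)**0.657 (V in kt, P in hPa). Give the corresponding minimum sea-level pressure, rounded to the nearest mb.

982 mb

ΔP = (V / 6.26)^(1/0.657) = (56/6.26)^1.522.
56/6.26 = 8.946; 8.946^1.522 ≈ 28.08 mb.
P_c = 1010 − 28.08 = 981.92 ≈ 982 mb.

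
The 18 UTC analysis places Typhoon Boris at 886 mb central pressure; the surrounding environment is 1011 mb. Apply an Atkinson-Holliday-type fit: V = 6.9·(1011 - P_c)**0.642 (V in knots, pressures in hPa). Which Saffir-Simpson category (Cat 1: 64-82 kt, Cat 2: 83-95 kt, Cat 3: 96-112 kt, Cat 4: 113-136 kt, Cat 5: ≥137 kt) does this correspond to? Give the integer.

ΔP = 1011 − 886 = 125 mb.
V ≈ 6.9 × 125^0.642 = 6.9 × 22.19 ≈ 153 kt.
153 kt falls in the Category 5 band.

5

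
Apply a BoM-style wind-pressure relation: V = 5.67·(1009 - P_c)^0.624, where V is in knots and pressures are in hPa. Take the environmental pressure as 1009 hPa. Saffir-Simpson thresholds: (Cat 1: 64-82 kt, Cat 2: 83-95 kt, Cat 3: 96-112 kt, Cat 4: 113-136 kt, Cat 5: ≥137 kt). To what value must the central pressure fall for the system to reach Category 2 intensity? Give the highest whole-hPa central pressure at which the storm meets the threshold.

Category 2 begins at V = 83 kt.
Required ΔP = (83/5.67)^(1/0.624) = 14.638^1.603 ≈ 73.75 hPa.
P_c ≤ 1009 − 73.75 = 935.25, so the highest integer P_c is 935 hPa.

935 hPa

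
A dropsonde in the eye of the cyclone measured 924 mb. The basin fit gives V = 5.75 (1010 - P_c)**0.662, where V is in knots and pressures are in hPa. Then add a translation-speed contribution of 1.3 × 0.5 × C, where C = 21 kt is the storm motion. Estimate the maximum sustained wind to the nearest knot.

123 kt

ΔP = 1010 − 924 = 86 mb.
86^0.662 ≈ 19.083.
V ≈ 5.75 × 19.083 ≈ 109.7 kt.
Translation term: 1.3 × 0.5 × 21 = 13.65 kt.
Corrected V ≈ 123.35 kt → 123 kt.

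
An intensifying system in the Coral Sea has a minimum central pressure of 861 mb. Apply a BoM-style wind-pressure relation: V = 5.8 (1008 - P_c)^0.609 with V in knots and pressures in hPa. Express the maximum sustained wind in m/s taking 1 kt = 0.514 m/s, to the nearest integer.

62 m/s

ΔP = 1008 − 861 = 147 mb.
V ≈ 5.8 × 147^0.609 = 5.8 × 20.888 ≈ 121.150 kt.
121.150 × 0.514 ≈ 62.27 m/s → 62 m/s.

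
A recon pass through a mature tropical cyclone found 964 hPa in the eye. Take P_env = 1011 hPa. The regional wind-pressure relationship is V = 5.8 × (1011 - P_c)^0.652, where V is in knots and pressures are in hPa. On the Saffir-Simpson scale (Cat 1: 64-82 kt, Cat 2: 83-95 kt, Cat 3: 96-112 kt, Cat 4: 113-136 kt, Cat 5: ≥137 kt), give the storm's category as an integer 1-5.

ΔP = 1011 − 964 = 47 hPa.
V ≈ 5.8 × 47^0.652 = 5.8 × 12.31 ≈ 71 kt.
71 kt falls in the Category 1 band.

1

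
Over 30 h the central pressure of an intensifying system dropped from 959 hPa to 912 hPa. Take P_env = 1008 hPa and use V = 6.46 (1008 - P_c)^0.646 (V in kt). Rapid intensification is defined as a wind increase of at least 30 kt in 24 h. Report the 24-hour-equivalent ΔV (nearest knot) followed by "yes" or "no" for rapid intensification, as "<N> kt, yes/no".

V₁: ΔP = 49, V ≈ 6.46 × 49^0.646 ≈ 79.82 kt.
V₂: ΔP = 96, V ≈ 6.46 × 96^0.646 ≈ 123.25 kt.
ΔV over 30 h = 43.43 kt → 24 h equivalent = 43.43 × 24/30 ≈ 34.74 kt.
35 kt ≥ 30 kt ⇒ rapid intensification.

35 kt, yes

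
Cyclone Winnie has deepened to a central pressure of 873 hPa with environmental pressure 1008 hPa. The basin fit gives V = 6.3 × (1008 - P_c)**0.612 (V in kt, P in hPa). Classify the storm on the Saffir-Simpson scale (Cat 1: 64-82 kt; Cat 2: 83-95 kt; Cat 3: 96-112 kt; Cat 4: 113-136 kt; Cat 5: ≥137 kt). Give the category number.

ΔP = 1008 − 873 = 135 hPa.
V ≈ 6.3 × 135^0.612 = 6.3 × 20.13 ≈ 127 kt.
127 kt falls in the Category 4 band.

4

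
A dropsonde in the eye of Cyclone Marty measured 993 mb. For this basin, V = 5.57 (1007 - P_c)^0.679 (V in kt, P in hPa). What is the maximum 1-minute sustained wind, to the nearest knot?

ΔP = 1007 − 993 = 14 mb.
14^0.679 ≈ 6.001.
V ≈ 5.57 × 6.001 ≈ 33.4 kt.

33 kt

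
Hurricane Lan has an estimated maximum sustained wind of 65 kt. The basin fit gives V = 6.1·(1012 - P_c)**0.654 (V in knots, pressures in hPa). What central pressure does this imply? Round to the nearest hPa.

975 hPa

ΔP = (V / 6.1)^(1/0.654) = (65/6.1)^1.529.
65/6.1 = 10.656; 10.656^1.529 ≈ 37.26 hPa.
P_c = 1012 − 37.26 = 974.74 ≈ 975 hPa.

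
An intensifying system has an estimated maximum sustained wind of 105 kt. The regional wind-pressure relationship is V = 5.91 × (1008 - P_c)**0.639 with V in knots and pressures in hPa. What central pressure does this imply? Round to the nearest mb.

918 mb

ΔP = (V / 5.91)^(1/0.639) = (105/5.91)^1.565.
105/5.91 = 17.766; 17.766^1.565 ≈ 90.27 mb.
P_c = 1008 − 90.27 = 917.73 ≈ 918 mb.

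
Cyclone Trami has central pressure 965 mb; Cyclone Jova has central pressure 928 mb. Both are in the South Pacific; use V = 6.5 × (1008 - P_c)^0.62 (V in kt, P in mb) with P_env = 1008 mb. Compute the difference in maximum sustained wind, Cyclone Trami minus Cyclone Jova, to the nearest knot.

Cyclone Trami: ΔP = 43; V ≈ 6.5 × 43^0.62 ≈ 66.94 kt.
Cyclone Jova: ΔP = 80; V ≈ 6.5 × 80^0.62 ≈ 98.36 kt.
Difference ≈ 66.94 − 98.36 = -31.42 → -31 kt.

-31 kt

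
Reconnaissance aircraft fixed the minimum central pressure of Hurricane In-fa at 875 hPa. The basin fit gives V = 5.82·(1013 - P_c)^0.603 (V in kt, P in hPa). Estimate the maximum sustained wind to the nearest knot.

ΔP = 1013 − 875 = 138 hPa.
138^0.603 ≈ 19.514.
V ≈ 5.82 × 19.514 ≈ 113.6 kt.

114 kt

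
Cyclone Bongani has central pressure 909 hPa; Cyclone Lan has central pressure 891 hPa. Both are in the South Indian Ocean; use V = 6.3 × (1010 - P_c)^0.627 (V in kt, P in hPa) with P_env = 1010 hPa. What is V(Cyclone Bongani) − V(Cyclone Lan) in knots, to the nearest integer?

-12 kt

Cyclone Bongani: ΔP = 101; V ≈ 6.3 × 101^0.627 ≈ 113.78 kt.
Cyclone Lan: ΔP = 119; V ≈ 6.3 × 119^0.627 ≈ 126.10 kt.
Difference ≈ 113.78 − 126.10 = -12.32 → -12 kt.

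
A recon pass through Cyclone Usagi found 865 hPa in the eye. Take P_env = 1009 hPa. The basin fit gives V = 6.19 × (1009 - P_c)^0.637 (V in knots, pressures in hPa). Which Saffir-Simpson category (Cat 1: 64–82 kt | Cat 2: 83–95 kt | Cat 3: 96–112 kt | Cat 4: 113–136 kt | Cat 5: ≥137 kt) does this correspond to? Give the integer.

ΔP = 1009 − 865 = 144 hPa.
V ≈ 6.19 × 144^0.637 = 6.19 × 23.71 ≈ 147 kt.
147 kt falls in the Category 5 band.

5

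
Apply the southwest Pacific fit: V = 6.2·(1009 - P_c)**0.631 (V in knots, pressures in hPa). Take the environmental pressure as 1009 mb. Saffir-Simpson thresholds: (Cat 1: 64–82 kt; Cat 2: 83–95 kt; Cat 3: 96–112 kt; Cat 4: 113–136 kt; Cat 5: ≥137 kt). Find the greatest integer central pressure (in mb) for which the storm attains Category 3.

932 mb

Category 3 begins at V = 96 kt.
Required ΔP = (96/6.2)^(1/0.631) = 15.484^1.585 ≈ 76.86 mb.
P_c ≤ 1009 − 76.86 = 932.14, so the highest integer P_c is 932 mb.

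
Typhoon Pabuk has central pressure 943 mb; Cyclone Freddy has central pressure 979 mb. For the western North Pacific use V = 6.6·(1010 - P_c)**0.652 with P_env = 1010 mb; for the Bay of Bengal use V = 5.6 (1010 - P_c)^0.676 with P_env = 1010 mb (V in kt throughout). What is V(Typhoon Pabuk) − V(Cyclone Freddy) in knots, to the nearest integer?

Typhoon Pabuk: ΔP = 67; V ≈ 6.6 × 67^0.652 ≈ 102.36 kt.
Cyclone Freddy: ΔP = 31; V ≈ 5.6 × 31^0.676 ≈ 57.06 kt.
Difference ≈ 102.36 − 57.06 = 45.30 → 45 kt.

45 kt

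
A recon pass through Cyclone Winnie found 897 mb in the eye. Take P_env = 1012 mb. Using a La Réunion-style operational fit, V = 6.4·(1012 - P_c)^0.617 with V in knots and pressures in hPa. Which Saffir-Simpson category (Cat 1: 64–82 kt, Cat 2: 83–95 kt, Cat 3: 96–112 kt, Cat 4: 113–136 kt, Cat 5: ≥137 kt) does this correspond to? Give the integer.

4

ΔP = 1012 − 897 = 115 mb.
V ≈ 6.4 × 115^0.617 = 6.4 × 18.68 ≈ 120 kt.
120 kt falls in the Category 4 band.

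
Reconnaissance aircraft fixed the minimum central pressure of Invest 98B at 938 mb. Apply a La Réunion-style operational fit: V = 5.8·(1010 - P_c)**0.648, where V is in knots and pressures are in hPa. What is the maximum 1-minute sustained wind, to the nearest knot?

93 kt

ΔP = 1010 − 938 = 72 mb.
72^0.648 ≈ 15.979.
V ≈ 5.8 × 15.979 ≈ 92.7 kt.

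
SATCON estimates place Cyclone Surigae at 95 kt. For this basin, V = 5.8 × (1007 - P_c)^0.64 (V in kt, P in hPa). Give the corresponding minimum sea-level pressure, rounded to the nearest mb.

928 mb

ΔP = (V / 5.8)^(1/0.64) = (95/5.8)^1.562.
95/5.8 = 16.379; 16.379^1.562 ≈ 78.95 mb.
P_c = 1007 − 78.95 = 928.05 ≈ 928 mb.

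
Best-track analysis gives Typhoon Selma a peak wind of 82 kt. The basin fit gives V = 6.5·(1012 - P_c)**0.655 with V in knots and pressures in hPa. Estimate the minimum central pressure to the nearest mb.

ΔP = (V / 6.5)^(1/0.655) = (82/6.5)^1.527.
82/6.5 = 12.615; 12.615^1.527 ≈ 47.95 mb.
P_c = 1012 − 47.95 = 964.05 ≈ 964 mb.

964 mb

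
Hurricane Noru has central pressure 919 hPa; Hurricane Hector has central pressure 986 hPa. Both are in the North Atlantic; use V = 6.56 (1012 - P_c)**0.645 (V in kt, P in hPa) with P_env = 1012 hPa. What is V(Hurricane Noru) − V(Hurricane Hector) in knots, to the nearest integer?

Hurricane Noru: ΔP = 93; V ≈ 6.56 × 93^0.645 ≈ 122.06 kt.
Hurricane Hector: ΔP = 26; V ≈ 6.56 × 26^0.645 ≈ 53.65 kt.
Difference ≈ 122.06 − 53.65 = 68.41 → 68 kt.

68 kt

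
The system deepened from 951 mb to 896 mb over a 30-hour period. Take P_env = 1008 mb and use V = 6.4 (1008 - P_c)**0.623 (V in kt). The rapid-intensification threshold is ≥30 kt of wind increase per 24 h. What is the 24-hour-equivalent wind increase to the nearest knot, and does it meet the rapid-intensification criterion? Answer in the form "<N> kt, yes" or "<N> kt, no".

V₁: ΔP = 57, V ≈ 6.4 × 57^0.623 ≈ 79.45 kt.
V₂: ΔP = 112, V ≈ 6.4 × 112^0.623 ≈ 121.02 kt.
ΔV over 30 h = 41.57 kt → 24 h equivalent = 41.57 × 24/30 ≈ 33.26 kt.
33 kt ≥ 30 kt ⇒ rapid intensification.

33 kt, yes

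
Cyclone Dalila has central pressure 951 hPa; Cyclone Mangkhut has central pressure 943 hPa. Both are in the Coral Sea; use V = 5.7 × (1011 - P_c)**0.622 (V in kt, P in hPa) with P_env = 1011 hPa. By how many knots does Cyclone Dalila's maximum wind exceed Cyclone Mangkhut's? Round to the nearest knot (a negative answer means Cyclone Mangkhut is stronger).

-6 kt

Cyclone Dalila: ΔP = 60; V ≈ 5.7 × 60^0.622 ≈ 72.76 kt.
Cyclone Mangkhut: ΔP = 68; V ≈ 5.7 × 68^0.622 ≈ 78.65 kt.
Difference ≈ 72.76 − 78.65 = -5.89 → -6 kt.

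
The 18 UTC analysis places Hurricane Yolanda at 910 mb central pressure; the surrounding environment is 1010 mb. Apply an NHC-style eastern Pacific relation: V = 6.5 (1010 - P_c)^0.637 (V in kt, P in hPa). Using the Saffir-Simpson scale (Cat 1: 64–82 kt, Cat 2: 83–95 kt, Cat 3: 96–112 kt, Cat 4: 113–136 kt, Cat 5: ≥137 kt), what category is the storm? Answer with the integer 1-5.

4

ΔP = 1010 − 910 = 100 mb.
V ≈ 6.5 × 100^0.637 = 6.5 × 18.79 ≈ 122 kt.
122 kt falls in the Category 4 band.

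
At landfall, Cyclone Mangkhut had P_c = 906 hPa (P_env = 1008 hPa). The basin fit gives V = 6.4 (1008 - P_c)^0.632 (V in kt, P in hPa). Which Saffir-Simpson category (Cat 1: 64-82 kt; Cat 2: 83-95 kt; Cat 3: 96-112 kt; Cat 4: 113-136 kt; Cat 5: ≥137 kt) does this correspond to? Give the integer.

ΔP = 1008 − 906 = 102 hPa.
V ≈ 6.4 × 102^0.632 = 6.4 × 18.60 ≈ 119 kt.
119 kt falls in the Category 4 band.

4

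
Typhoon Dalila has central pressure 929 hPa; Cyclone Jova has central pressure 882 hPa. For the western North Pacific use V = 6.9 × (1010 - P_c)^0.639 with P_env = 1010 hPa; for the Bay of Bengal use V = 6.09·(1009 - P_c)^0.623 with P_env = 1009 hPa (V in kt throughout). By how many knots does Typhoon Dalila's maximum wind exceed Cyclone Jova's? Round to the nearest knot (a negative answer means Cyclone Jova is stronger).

Typhoon Dalila: ΔP = 81; V ≈ 6.9 × 81^0.639 ≈ 114.39 kt.
Cyclone Jova: ΔP = 127; V ≈ 6.09 × 127^0.623 ≈ 124.53 kt.
Difference ≈ 114.39 − 124.53 = -10.14 → -10 kt.

-10 kt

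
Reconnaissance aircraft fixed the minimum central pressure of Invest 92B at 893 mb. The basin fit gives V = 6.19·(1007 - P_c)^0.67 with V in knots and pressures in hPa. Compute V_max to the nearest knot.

148 kt

ΔP = 1007 − 893 = 114 mb.
114^0.67 ≈ 23.885.
V ≈ 6.19 × 23.885 ≈ 147.8 kt.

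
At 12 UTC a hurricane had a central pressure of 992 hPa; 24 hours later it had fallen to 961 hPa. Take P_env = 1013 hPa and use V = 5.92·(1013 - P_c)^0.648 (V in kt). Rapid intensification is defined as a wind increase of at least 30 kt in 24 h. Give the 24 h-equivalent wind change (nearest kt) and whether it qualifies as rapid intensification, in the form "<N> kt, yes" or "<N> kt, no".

V₁: ΔP = 21, V ≈ 5.92 × 21^0.648 ≈ 42.57 kt.
V₂: ΔP = 52, V ≈ 5.92 × 52^0.648 ≈ 76.61 kt.
ΔV over 24 h = 34.04 kt → 24 h equivalent = 34.04 × 24/24 ≈ 34.04 kt.
34 kt ≥ 30 kt ⇒ rapid intensification.

34 kt, yes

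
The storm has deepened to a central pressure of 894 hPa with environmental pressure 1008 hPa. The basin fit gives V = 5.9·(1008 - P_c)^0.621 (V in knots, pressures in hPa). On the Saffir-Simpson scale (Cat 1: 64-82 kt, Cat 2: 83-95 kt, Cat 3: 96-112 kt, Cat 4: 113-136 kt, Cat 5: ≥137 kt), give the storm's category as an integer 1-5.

ΔP = 1008 − 894 = 114 hPa.
V ≈ 5.9 × 114^0.621 = 5.9 × 18.94 ≈ 112 kt.
112 kt falls in the Category 3 band.

3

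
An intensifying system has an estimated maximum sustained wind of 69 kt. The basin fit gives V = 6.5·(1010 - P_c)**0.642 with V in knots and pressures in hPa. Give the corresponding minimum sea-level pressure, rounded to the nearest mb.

ΔP = (V / 6.5)^(1/0.642) = (69/6.5)^1.558.
69/6.5 = 10.615; 10.615^1.558 ≈ 39.63 mb.
P_c = 1010 − 39.63 = 970.37 ≈ 970 mb.

970 mb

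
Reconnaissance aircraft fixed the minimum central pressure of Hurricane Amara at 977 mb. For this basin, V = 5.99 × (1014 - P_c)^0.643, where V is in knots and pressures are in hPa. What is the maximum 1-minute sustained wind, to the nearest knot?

ΔP = 1014 − 977 = 37 mb.
37^0.643 ≈ 10.194.
V ≈ 5.99 × 10.194 ≈ 61.1 kt.

61 kt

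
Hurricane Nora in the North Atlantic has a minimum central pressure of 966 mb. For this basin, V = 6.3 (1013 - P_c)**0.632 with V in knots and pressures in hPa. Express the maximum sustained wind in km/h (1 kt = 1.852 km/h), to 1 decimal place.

133.0 km/h

ΔP = 1013 − 966 = 47 mb.
V ≈ 6.3 × 47^0.632 = 6.3 × 11.396 ≈ 71.797 kt.
71.797 × 1.852 ≈ 132.97 km/h → 133.0 km/h.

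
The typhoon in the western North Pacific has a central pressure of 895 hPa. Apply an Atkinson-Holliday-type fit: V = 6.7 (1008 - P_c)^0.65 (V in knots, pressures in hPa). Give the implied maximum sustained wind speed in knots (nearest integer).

145 kt

ΔP = 1008 − 895 = 113 hPa.
113^0.65 ≈ 21.602.
V ≈ 6.7 × 21.602 ≈ 144.7 kt.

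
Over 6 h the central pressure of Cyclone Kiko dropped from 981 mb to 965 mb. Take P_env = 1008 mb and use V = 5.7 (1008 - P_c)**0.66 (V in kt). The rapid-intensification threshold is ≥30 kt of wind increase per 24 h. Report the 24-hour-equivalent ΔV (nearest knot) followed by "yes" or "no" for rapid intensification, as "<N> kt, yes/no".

V₁: ΔP = 27, V ≈ 5.7 × 27^0.66 ≈ 50.19 kt.
V₂: ΔP = 43, V ≈ 5.7 × 43^0.66 ≈ 68.23 kt.
ΔV over 6 h = 18.04 kt → 24 h equivalent = 18.04 × 24/6 ≈ 72.16 kt.
72 kt ≥ 30 kt ⇒ rapid intensification.

72 kt, yes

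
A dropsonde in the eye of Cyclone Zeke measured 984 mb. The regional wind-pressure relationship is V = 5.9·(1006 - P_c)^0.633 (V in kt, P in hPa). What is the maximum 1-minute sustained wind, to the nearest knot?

42 kt

ΔP = 1006 − 984 = 22 mb.
22^0.633 ≈ 7.075.
V ≈ 5.9 × 7.075 ≈ 41.7 kt.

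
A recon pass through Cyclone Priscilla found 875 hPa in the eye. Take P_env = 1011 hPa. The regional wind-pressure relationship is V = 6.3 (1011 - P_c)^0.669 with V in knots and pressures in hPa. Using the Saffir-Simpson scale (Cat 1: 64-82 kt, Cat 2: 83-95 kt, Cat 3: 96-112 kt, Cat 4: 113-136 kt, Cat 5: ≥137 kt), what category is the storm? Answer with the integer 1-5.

5

ΔP = 1011 − 875 = 136 hPa.
V ≈ 6.3 × 136^0.669 = 6.3 × 26.75 ≈ 169 kt.
169 kt falls in the Category 5 band.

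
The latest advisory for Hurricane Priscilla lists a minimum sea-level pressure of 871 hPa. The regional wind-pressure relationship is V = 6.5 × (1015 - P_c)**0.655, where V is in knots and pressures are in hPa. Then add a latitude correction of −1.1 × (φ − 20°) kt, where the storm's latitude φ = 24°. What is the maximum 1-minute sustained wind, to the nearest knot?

ΔP = 1015 − 871 = 144 hPa.
144^0.655 ≈ 25.926.
V ≈ 6.5 × 25.926 ≈ 168.5 kt.
Latitude correction: −1.1 × (24 − 20) = -4.4 kt.
Corrected V ≈ 164.1 kt → 164 kt.

164 kt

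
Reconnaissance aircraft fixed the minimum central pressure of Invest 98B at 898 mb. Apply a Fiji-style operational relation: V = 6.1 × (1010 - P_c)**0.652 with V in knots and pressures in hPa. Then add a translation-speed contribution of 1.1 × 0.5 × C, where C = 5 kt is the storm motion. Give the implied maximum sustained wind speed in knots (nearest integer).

ΔP = 1010 − 898 = 112 mb.
112^0.652 ≈ 21.682.
V ≈ 6.1 × 21.682 ≈ 132.3 kt.
Translation term: 1.1 × 0.5 × 5 = 2.75 kt.
Corrected V ≈ 135.05 kt → 135 kt.

135 kt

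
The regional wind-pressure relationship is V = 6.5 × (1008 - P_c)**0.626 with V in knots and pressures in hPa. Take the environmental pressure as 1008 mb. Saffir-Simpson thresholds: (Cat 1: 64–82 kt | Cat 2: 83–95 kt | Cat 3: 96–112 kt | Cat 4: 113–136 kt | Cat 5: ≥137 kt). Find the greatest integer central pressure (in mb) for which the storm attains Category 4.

Category 4 begins at V = 113 kt.
Required ΔP = (113/6.5)^(1/0.626) = 17.385^1.597 ≈ 95.74 mb.
P_c ≤ 1008 − 95.74 = 912.26, so the highest integer P_c is 912 mb.

912 mb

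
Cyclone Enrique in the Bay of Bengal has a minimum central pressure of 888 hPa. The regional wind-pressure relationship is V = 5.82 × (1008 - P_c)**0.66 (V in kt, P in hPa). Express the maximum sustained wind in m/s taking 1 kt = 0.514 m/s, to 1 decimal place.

ΔP = 1008 − 888 = 120 hPa.
V ≈ 5.82 × 120^0.66 = 5.82 × 23.565 ≈ 137.146 kt.
137.146 × 0.514 ≈ 70.49 m/s → 70.5 m/s.

70.5 m/s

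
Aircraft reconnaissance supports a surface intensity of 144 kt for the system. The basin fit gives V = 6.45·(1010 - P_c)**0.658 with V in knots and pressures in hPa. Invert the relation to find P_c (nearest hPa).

898 hPa

ΔP = (V / 6.45)^(1/0.658) = (144/6.45)^1.520.
144/6.45 = 22.326; 22.326^1.520 ≈ 112.16 hPa.
P_c = 1010 − 112.16 = 897.84 ≈ 898 hPa.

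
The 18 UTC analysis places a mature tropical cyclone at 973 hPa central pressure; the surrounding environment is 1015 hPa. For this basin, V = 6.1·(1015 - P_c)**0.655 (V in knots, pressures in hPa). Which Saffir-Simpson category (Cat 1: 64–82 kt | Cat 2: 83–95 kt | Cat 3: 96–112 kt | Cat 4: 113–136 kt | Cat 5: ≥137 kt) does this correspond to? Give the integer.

1

ΔP = 1015 − 973 = 42 hPa.
V ≈ 6.1 × 42^0.655 = 6.1 × 11.57 ≈ 71 kt.
71 kt falls in the Category 1 band.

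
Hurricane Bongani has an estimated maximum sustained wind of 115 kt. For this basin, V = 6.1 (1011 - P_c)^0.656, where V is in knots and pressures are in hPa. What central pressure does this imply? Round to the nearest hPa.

ΔP = (V / 6.1)^(1/0.656) = (115/6.1)^1.524.
115/6.1 = 18.852; 18.852^1.524 ≈ 87.93 hPa.
P_c = 1011 − 87.93 = 923.07 ≈ 923 hPa.

923 hPa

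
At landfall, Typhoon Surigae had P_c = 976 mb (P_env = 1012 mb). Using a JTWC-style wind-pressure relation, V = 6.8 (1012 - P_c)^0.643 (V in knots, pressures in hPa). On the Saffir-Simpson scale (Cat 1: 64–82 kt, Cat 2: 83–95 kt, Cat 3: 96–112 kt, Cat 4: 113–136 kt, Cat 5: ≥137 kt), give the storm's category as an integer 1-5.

ΔP = 1012 − 976 = 36 mb.
V ≈ 6.8 × 36^0.643 = 6.8 × 10.02 ≈ 68 kt.
68 kt falls in the Category 1 band.

1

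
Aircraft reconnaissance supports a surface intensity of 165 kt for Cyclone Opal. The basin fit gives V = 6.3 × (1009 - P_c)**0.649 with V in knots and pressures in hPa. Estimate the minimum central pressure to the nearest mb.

856 mb

ΔP = (V / 6.3)^(1/0.649) = (165/6.3)^1.541.
165/6.3 = 26.190; 26.190^1.541 ≈ 153.15 mb.
P_c = 1009 − 153.15 = 855.85 ≈ 856 mb.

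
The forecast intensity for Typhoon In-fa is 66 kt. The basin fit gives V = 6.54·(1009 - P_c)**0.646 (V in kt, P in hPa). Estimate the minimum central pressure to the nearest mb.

973 mb

ΔP = (V / 6.54)^(1/0.646) = (66/6.54)^1.548.
66/6.54 = 10.092; 10.092^1.548 ≈ 35.82 mb.
P_c = 1009 − 35.82 = 973.18 ≈ 973 mb.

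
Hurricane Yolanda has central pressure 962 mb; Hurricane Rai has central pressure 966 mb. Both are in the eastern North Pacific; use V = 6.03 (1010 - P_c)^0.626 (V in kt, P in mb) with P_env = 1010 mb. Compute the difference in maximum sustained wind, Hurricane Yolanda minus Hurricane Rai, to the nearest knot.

Hurricane Yolanda: ΔP = 48; V ≈ 6.03 × 48^0.626 ≈ 68.04 kt.
Hurricane Rai: ΔP = 44; V ≈ 6.03 × 44^0.626 ≈ 64.43 kt.
Difference ≈ 68.04 − 64.43 = 3.61 → 4 kt.

4 kt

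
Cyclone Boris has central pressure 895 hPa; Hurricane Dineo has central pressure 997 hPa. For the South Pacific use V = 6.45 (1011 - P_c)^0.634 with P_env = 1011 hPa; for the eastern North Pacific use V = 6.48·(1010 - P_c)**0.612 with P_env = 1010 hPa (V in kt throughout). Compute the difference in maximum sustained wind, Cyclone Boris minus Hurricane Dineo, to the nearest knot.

100 kt

Cyclone Boris: ΔP = 116; V ≈ 6.45 × 116^0.634 ≈ 131.35 kt.
Hurricane Dineo: ΔP = 13; V ≈ 6.48 × 13^0.612 ≈ 31.14 kt.
Difference ≈ 131.35 − 31.14 = 100.21 → 100 kt.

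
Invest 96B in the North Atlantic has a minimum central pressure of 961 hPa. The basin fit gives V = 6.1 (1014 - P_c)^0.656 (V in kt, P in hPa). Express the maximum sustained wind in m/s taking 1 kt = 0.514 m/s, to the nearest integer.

42 m/s

ΔP = 1014 − 961 = 53 hPa.
V ≈ 6.1 × 53^0.656 = 6.1 × 13.525 ≈ 82.500 kt.
82.500 × 0.514 ≈ 42.41 m/s → 42 m/s.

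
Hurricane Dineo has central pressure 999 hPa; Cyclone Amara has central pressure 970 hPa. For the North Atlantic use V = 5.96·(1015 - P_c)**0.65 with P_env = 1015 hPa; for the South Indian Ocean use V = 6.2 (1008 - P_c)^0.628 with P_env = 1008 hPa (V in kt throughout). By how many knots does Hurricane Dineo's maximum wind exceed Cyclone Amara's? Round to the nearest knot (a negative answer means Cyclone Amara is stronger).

Hurricane Dineo: ΔP = 16; V ≈ 5.96 × 16^0.65 ≈ 36.13 kt.
Cyclone Amara: ΔP = 38; V ≈ 6.2 × 38^0.628 ≈ 60.88 kt.
Difference ≈ 36.13 − 60.88 = -24.75 → -25 kt.

-25 kt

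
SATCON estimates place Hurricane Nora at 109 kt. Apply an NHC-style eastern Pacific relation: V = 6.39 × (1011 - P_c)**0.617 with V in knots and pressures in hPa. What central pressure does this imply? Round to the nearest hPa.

ΔP = (V / 6.39)^(1/0.617) = (109/6.39)^1.621.
109/6.39 = 17.058; 17.058^1.621 ≈ 99.23 hPa.
P_c = 1011 − 99.23 = 911.77 ≈ 912 hPa.

912 hPa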